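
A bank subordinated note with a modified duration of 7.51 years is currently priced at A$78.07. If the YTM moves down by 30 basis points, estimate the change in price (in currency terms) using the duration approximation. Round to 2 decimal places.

Duration approximation: ΔP/P ≈ -D_mod · Δy = -7.51 × (-0.003) = +0.022530.
ΔP ≈ 78.07 × (+0.022530) = +1.7589171.

+A$1.76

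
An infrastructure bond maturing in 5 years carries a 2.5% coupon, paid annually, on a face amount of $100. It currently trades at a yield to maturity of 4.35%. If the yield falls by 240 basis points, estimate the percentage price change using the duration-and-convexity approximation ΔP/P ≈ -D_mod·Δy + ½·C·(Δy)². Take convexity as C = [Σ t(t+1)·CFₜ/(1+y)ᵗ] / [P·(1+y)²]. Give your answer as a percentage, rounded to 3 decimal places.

With y = 0.0435:
  t   CF        PV=CF/(1+0.0435)^t    t·PV        t(t+1)·PV
  1         2.50         2.3958         2.3958           4.7916
  2         2.50         2.2959         4.5918          13.7755
  3         2.50         2.2002         6.6006          26.4024
  4         2.50         2.1085         8.4339          42.1697
  5       102.50        82.8441       414.2205       2,485.3231
  Σ                     91.8445       436.2427       2,572.4622
P = 91.8445; D_Mac = 4.74980 yrs; D_mod = 4.55179 yrs; C = 25.72237.
Duration effect: -4.55179 × (-0.024) = +0.109243
Convexity effect: 0.5 × 25.72237 × (-0.024)² = +0.0074080
ΔP/P ≈ +0.109243 + 0.0074080 = +0.116651 = +11.6651%.

+11.665%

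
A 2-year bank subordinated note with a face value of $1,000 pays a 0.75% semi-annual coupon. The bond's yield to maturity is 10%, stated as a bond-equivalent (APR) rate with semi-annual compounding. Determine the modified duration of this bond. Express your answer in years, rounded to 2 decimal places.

Periodic yield y = 0.05. First find Macaulay duration:
  t   CF        PV=CF/(1+0.05)^t    t·PV
  1         3.75         3.5714         3.5714
  2         3.75         3.4014         6.8027
  3         3.75         3.2394         9.7182
  4     1,003.75       825.7876     3,303.1504
  Σ                    835.9998     3,323.2428
P = 835.9998; Macaulay duration = 3,323.2428 / 835.9998 = 3.97517 half-year periods = 1.98759 years.
Modified duration = D_Mac / (1 + y) = 1.98759 / 1.05 = 1.89294 years.

1.89 years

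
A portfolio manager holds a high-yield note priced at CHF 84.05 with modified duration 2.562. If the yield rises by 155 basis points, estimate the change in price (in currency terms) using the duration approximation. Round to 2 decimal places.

Duration approximation: ΔP/P ≈ -D_mod · Δy = -2.562 × (+0.0155) = -0.039711.
ΔP ≈ 84.05 × (-0.039711) = -3.33770955.

-CHF 3.34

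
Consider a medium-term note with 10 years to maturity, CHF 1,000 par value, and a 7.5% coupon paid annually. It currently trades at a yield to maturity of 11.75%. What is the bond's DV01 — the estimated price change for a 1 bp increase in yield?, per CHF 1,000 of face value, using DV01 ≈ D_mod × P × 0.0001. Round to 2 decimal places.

CHF 0.47

Periodic yield y = 0.1175.
  t   CF        PV=CF/(1+0.1175)^t    t·PV
  1        75.00        67.1141        67.1141
  2        75.00        60.0574       120.1147
  3        75.00        53.7426       161.2278
  4        75.00        48.0918       192.3672
  5        75.00        43.0352       215.1759
  6        75.00        38.5102       231.0614
  7        75.00        34.4611       241.2274
  8        75.00        30.8376       246.7010
  9        75.00        27.5952       248.3568
  10    1,075.00       353.9429     3,539.4285
  Σ                    757.3880     5,262.7748
P = 757.3880; D_Mac = 6.94858 yrs; D_mod = 6.21797 yrs.
DV01 ≈ 6.21797 × 757.3880 × 0.0001 = 0.470942.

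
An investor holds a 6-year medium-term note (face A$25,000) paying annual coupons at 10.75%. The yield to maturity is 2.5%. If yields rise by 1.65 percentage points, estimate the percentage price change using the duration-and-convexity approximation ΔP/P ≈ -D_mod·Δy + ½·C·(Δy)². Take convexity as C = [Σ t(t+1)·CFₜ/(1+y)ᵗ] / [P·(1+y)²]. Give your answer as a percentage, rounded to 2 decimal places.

With y = 0.025:
  t   CF        PV=CF/(1+0.025)^t    t·PV        t(t+1)·PV
  1     2,687.50     2,621.9512     2,621.9512       5,243.9024
  2     2,687.50     2,558.0012     5,116.0024      15,348.0071
  3     2,687.50     2,495.6109     7,486.8328      29,947.3310
  4     2,687.50     2,434.7424     9,738.9694      48,694.8472
  5     2,687.50     2,375.3584    11,876.7920      71,260.7519
  6    27,687.50    23,874.8445   143,249.0669   1,002,743.4680
  Σ                 36,360.5086   180,089.6146   1,173,238.3077
P = 36,360.5086; D_Mac = 4.95289 yrs; D_mod = 4.83209 yrs; C = 30.71203.
Duration effect: -4.83209 × (+0.0165) = -0.079729
Convexity effect: 0.5 × 30.71203 × (0.0165)² = +0.0041807
ΔP/P ≈ -0.079729 + 0.0041807 = -0.075549 = -7.5549%.

-7.55%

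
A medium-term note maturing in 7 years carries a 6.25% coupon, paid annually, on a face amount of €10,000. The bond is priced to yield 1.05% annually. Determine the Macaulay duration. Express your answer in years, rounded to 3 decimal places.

6.054 years

Periodic yield y = 0.0105. Discount each cash flow and weight by its year:
  t   CF        PV=CF/(1+0.0105)^t    t·PV
  1       625.00       618.5057       618.5057
  2       625.00       612.0789     1,224.1577
  3       625.00       605.7188     1,817.1564
  4       625.00       599.4249     2,397.6994
  5       625.00       593.1963     2,965.9815
  6       625.00       587.0325     3,522.1947
  7    10,625.00     9,875.8552    69,130.9864
  Σ                 13,491.8122    81,676.6819
Price P = Σ PV = 13,491.8122.
Macaulay duration = Σ(t·PV) / P = 81,676.6819 / 13,491.8122 = 6.05380 years.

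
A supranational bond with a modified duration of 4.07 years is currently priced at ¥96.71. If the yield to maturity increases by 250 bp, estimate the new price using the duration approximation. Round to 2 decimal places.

¥86.87

Duration approximation: ΔP/P ≈ -D_mod · Δy = -4.07 × (+0.025) = -0.101750.
New price ≈ 96.71 × (1 - 0.101750) = 86.8697575.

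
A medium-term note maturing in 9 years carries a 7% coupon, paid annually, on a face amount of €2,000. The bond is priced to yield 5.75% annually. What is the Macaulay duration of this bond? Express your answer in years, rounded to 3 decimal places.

7.063 years

Periodic yield y = 0.0575. Discount each cash flow and weight by its year:
  t   CF        PV=CF/(1+0.0575)^t    t·PV
  1       140.00       132.3877       132.3877
  2       140.00       125.1893       250.3786
  3       140.00       118.3823       355.1470
  4       140.00       111.9455       447.7819
  5       140.00       105.8586       529.2930
  6       140.00       100.1027       600.6162
  7       140.00        94.6598       662.6183
  8       140.00        89.5128       716.1022
  9     2,140.00     1,293.8692    11,644.8232
  Σ                  2,171.9079    15,339.1482
Price P = Σ PV = 2,171.9079.
Macaulay duration = Σ(t·PV) / P = 15,339.1482 / 2,171.9079 = 7.06252 years.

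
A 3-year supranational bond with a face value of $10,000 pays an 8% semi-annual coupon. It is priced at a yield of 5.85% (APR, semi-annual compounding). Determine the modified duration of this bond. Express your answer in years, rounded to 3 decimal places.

2.657 years

Periodic yield y = 0.02925. First find Macaulay duration:
  t   CF        PV=CF/(1+0.02925)^t    t·PV
  1       400.00       388.6325       388.6325
  2       400.00       377.5880       755.1761
  3       400.00       366.8575     1,100.5724
  4       400.00       356.4318     1,425.7273
  5       400.00       346.3025     1,731.5124
  6    10,400.00     8,747.9861    52,487.9167
  Σ                 10,583.7985    57,889.5375
P = 10,583.7985; Macaulay duration = 57,889.5375 / 10,583.7985 = 5.46964 half-year periods = 2.73482 years.
Modified duration = D_Mac / (1 + y) = 2.73482 / 1.02925 = 2.65710 years.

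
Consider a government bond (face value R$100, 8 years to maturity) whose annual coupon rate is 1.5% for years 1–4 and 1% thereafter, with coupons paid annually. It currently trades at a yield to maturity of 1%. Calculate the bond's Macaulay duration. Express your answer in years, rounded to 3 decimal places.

7.628 years

Periodic yield y = 0.01. Discount each cash flow and weight by its year:
  t   CF        PV=CF/(1+0.01)^t    t·PV
  1         1.50         1.4851         1.4851
  2         1.50         1.4704         2.9409
  3         1.50         1.4559         4.3677
  4         1.50         1.4415         5.7659
  5         1.00         0.9515         4.7573
  6         1.00         0.9420         5.6523
  7         1.00         0.9327         6.5290
  8       101.00        93.2718       746.1744
  Σ                    101.9510       777.6726
Price P = Σ PV = 101.9510.
Macaulay duration = Σ(t·PV) / P = 777.6726 / 101.9510 = 7.62791 years.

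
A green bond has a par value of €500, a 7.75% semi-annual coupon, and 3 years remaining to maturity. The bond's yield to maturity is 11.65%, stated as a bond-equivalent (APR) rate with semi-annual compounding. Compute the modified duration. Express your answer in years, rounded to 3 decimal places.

2.568 years

Periodic yield y = 0.05825. First find Macaulay duration:
  t   CF        PV=CF/(1+0.05825)^t    t·PV
  1       19.375        18.3085        18.3085
  2       19.375        17.3008        34.6015
  3       19.375        16.3485        49.0454
  4       19.375        15.4486        61.7943
  5       19.375        14.5982        72.9912
  6      519.375       369.7868     2,218.7207
  Σ                    451.7913     2,455.4616
P = 451.7913; Macaulay duration = 2,455.4616 / 451.7913 = 5.43495 half-year periods = 2.71747 years.
Modified duration = D_Mac / (1 + y) = 2.71747 / 1.05825 = 2.56789 years.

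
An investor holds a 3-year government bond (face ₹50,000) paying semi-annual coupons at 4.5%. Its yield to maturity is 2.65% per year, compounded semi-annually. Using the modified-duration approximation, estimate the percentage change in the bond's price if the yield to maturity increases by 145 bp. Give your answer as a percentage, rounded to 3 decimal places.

-4.071%

Periodic yield y = 0.01325. Modified duration first:
  t   CF        PV=CF/(1+0.01325)^t    t·PV
  1     1,125.00     1,110.2887     1,110.2887
  2     1,125.00     1,095.7697     2,191.5395
  3     1,125.00     1,081.4406     3,244.3219
  4     1,125.00     1,067.2989     4,269.1957
  5     1,125.00     1,053.3421     5,266.7107
  6    51,125.00    47,242.5843   283,455.5057
  Σ                 52,650.7244   299,537.5622
P = 52,650.7244; D_Mac = 5.68914 half-year periods = 2.84457 yrs; D_mod = 2.84457/(1+0.01325) = 2.80737 yrs.
ΔP/P ≈ -D_mod · Δy = -2.80737 × (+0.0145) = -0.040707 = -4.0707%.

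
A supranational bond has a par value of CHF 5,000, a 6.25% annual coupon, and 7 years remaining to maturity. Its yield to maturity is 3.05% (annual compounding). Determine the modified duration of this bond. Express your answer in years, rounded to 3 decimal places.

5.811 years

Periodic yield y = 0.0305. First find Macaulay duration:
  t   CF        PV=CF/(1+0.0305)^t    t·PV
  1       312.50       303.2508       303.2508
  2       312.50       294.2754       588.5509
  3       312.50       285.5657       856.6971
  4       312.50       277.1137     1,108.4549
  5       312.50       268.9119     1,344.5596
  6       312.50       260.9529     1,565.7171
  7     5,312.50     4,304.8990    30,134.2933
  Σ                  5,994.9695    35,901.5236
P = 5,994.9695; Macaulay duration = 35,901.5236 / 5,994.9695 = 5.98861 years.
Modified duration = D_Mac / (1 + y) = 5.98861 / 1.0305 = 5.81136 years.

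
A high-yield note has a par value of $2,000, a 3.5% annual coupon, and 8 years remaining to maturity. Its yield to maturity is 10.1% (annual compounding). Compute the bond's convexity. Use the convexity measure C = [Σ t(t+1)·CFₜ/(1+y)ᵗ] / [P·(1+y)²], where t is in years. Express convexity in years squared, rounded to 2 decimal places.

With y = 0.101:
  t   CF        PV=CF/(1+0.101)^t    t·PV        t(t+1)·PV
  1        70.00        63.5786        63.5786         127.1571
  2        70.00        57.7462       115.4924         346.4772
  3        70.00        52.4489       157.3466         629.3864
  4        70.00        47.6375       190.5499         952.7496
  5        70.00        43.2675       216.3373       1,298.0239
  6        70.00        39.2983       235.7900       1,650.5300
  7        70.00        35.6933       249.8532       1,998.8253
  8     2,070.00       958.6759     7,669.4069      69,024.6622
  Σ                  1,298.3461     8,898.3549      76,027.8117
P = 1,298.3461.
Convexity = Σ t(t+1)·PV / [P·(1+y)²] = 76,027.8117 / (1,298.3461 × 1.212201) = 48.30670.

48.31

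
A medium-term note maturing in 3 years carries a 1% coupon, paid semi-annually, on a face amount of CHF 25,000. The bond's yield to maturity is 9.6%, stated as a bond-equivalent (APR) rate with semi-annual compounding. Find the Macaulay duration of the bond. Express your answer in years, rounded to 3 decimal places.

2.957 years

Periodic yield y = 0.048. Discount each cash flow and weight by its period:
  t   CF        PV=CF/(1+0.048)^t    t·PV
  1       125.00       119.2748       119.2748
  2       125.00       113.8118       227.6237
  3       125.00       108.5991       325.7973
  4       125.00       103.6251       414.5003
  5       125.00        98.8789       494.3945
  6    25,125.00    18,964.3680   113,786.2081
  Σ                 19,508.5577   115,367.7986
Price P = Σ PV = 19,508.5577.
Macaulay duration = Σ(t·PV) / P = 115,367.7986 / 19,508.5577 = 5.91370 half-year periods.
In years: 5.91370 / 2 = 2.95685 years.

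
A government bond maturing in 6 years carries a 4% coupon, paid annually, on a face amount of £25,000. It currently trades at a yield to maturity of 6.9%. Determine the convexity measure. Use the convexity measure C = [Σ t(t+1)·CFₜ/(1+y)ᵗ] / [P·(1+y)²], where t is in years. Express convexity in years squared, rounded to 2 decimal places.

With y = 0.069:
  t   CF        PV=CF/(1+0.069)^t    t·PV        t(t+1)·PV
  1     1,000.00       935.4537       935.4537       1,870.9074
  2     1,000.00       875.0736     1,750.1472       5,250.4417
  3     1,000.00       818.5908     2,455.7725       9,823.0902
  4     1,000.00       765.7538     3,063.0153      15,315.0767
  5     1,000.00       716.3273     3,581.6363      21,489.8176
  6    26,000.00    17,422.3653   104,534.1921     731,739.3447
  Σ                 21,533.5646   116,320.2172     785,488.6782
P = 21,533.5646.
Convexity = Σ t(t+1)·PV / [P·(1+y)²] = 785,488.6782 / (21,533.5646 × 1.142761) = 31.92042.

31.92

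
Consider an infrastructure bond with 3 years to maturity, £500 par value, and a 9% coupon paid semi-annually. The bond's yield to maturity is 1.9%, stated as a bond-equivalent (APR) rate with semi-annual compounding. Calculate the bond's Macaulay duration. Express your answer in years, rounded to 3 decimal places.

2.726 years

Periodic yield y = 0.0095. Discount each cash flow and weight by its period:
  t   CF        PV=CF/(1+0.0095)^t    t·PV
  1        22.50        22.2883        22.2883
  2        22.50        22.0785        44.1570
  3        22.50        21.8707        65.6122
  4        22.50        21.6649        86.6597
  5        22.50        21.4610       107.3052
  6       522.50       493.6832     2,962.0992
  Σ                    603.0467     3,288.1217
Price P = Σ PV = 603.0467.
Macaulay duration = Σ(t·PV) / P = 3,288.1217 / 603.0467 = 5.45252 half-year periods.
In years: 5.45252 / 2 = 2.72626 years.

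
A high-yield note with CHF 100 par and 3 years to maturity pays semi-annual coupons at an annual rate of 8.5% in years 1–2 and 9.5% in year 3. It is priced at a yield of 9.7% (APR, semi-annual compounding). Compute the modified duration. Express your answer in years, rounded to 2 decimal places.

2.58 years

Periodic yield y = 0.0485. First find Macaulay duration:
  t   CF        PV=CF/(1+0.0485)^t    t·PV
  1         4.25         4.0534         4.0534
  2         4.25         3.8659         7.7318
  3         4.25         3.6871        11.0613
  4         4.25         3.5165        14.0661
  5         4.75         3.7484        18.7422
  6       104.75        78.8394       473.0365
  Σ                     97.7108       528.6914
P = 97.7108; Macaulay duration = 528.6914 / 97.7108 = 5.41078 half-year periods = 2.70539 years.
Modified duration = D_Mac / (1 + y) = 2.70539 / 1.0485 = 2.58025 years.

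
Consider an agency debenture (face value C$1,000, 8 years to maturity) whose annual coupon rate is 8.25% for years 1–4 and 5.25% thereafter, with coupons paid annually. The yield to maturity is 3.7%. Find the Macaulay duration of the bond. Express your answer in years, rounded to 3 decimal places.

Periodic yield y = 0.037. Discount each cash flow and weight by its year:
  t   CF        PV=CF/(1+0.037)^t    t·PV
  1        82.50        79.5564        79.5564
  2        82.50        76.7179       153.4357
  3        82.50        73.9806       221.9417
  4        82.50        71.3410       285.3638
  5        52.50        43.7790       218.8948
  6        52.50        42.2169       253.3016
  7        52.50        40.7106       284.9745
  8     1,052.50       787.0314     6,296.2511
  Σ                  1,215.3337     7,793.7198
Price P = Σ PV = 1,215.3337.
Macaulay duration = Σ(t·PV) / P = 7,793.7198 / 1,215.3337 = 6.41282 years.

6.413 years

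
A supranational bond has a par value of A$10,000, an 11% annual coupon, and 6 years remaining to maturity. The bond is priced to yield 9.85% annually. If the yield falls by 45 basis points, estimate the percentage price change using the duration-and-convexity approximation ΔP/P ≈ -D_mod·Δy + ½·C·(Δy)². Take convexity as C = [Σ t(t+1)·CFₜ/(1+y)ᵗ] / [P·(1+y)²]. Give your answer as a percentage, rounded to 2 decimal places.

With y = 0.0985:
  t   CF        PV=CF/(1+0.0985)^t    t·PV        t(t+1)·PV
  1     1,100.00     1,001.3655     1,001.3655       2,002.7310
  2     1,100.00       911.5753     1,823.1507       5,469.4520
  3     1,100.00       829.8364     2,489.5093       9,958.0373
  4     1,100.00       755.4269     3,021.7076      15,108.5378
  5     1,100.00       687.6895     3,438.4474      20,630.6843
  6    11,100.00     6,317.1707    37,903.0241     265,321.1687
  Σ                 10,503.0643    49,677.2045     318,490.6111
P = 10,503.0643; D_Mac = 4.72978 yrs; D_mod = 4.30567 yrs; C = 25.12931.
Duration effect: -4.30567 × (-0.0045) = +0.019376
Convexity effect: 0.5 × 25.12931 × (-0.0045)² = +0.0002544
ΔP/P ≈ +0.019376 + 0.0002544 = +0.019630 = +1.9630%.

+1.96%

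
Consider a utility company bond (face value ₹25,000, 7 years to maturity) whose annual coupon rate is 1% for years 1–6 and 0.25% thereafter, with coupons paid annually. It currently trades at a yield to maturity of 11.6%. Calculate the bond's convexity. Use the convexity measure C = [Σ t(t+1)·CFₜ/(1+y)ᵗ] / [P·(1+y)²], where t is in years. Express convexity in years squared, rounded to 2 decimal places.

42.34

With y = 0.116:
  t   CF        PV=CF/(1+0.116)^t    t·PV        t(t+1)·PV
  1       250.00       224.0143       224.0143         448.0287
  2       250.00       200.7297       401.4594       1,204.3782
  3       250.00       179.8653       539.5959       2,158.3838
  4       250.00       161.1696       644.6786       3,223.3928
  5       250.00       144.4172       722.0862       4,332.5171
  6       250.00       129.4061       776.4368       5,435.0574
  7    25,062.50    11,624.5200    81,371.6398     650,973.1181
  Σ                 12,664.1223    84,679.9109     667,774.8760
P = 12,664.1223.
Convexity = Σ t(t+1)·PV / [P·(1+y)²] = 667,774.8760 / (12,664.1223 × 1.245456) = 42.33763.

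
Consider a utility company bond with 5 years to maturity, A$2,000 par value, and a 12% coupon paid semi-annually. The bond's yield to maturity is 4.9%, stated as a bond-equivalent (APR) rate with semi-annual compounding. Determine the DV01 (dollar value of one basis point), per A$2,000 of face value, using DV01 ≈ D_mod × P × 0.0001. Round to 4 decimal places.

A$1.0386

Periodic yield y = 0.0245.
  t   CF        PV=CF/(1+0.0245)^t    t·PV
  1       120.00       117.1303       117.1303
  2       120.00       114.3292       228.6585
  3       120.00       111.5952       334.7855
  4       120.00       108.9265       435.7058
  5       120.00       106.3216       531.6079
  6       120.00       103.7790       622.6740
  7       120.00       101.2972       709.0805
  8       120.00        98.8748       790.9983
  9       120.00        96.5103       868.5925
  10    2,120.00     1,664.2411    16,642.4106
  Σ                  2,623.0051    21,281.6439
P = 2,623.0051; D_Mac = 8.11346 half-year periods = 4.05673 yrs; D_mod = 3.95972 yrs.
DV01 ≈ 3.95972 × 2,623.0051 × 0.0001 = 1.038636.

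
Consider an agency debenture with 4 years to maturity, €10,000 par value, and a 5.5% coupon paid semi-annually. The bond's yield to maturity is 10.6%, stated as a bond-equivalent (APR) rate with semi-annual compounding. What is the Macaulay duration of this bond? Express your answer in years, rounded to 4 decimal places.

Periodic yield y = 0.053. Discount each cash flow and weight by its period:
  t   CF        PV=CF/(1+0.053)^t    t·PV
  1       275.00       261.1586       261.1586
  2       275.00       248.0139       496.0277
  3       275.00       235.5307       706.5922
  4       275.00       223.6759       894.7036
  5       275.00       212.4178     1,062.0888
  6       275.00       201.7263     1,210.3576
  7       275.00       191.5729     1,341.0104
  8    10,275.00     6,797.5884    54,380.7068
  Σ                  8,371.6844    60,352.6458
Price P = Σ PV = 8,371.6844.
Macaulay duration = Σ(t·PV) / P = 60,352.6458 / 8,371.6844 = 7.20914 half-year periods.
In years: 7.20914 / 2 = 3.60457 years.

3.6046 years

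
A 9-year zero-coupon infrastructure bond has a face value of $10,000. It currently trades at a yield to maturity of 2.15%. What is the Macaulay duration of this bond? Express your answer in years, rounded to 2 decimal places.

A zero-coupon bond has a single cash flow at maturity, so its Macaulay duration equals its maturity: 9 years.

9.00 years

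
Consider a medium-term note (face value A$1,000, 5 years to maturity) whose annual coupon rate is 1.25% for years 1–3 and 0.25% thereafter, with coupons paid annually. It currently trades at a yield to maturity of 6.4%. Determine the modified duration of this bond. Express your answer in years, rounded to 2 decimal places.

4.57 years

Periodic yield y = 0.064. First find Macaulay duration:
  t   CF        PV=CF/(1+0.064)^t    t·PV
  1        12.50        11.7481        11.7481
  2        12.50        11.0415        22.0829
  3        12.50        10.3773        31.1320
  4         2.50         1.9506         7.8025
  5     1,002.50       735.1505     3,675.7524
  Σ                    770.2680     3,748.5179
P = 770.2680; Macaulay duration = 3,748.5179 / 770.2680 = 4.86651 years.
Modified duration = D_Mac / (1 + y) = 4.86651 / 1.064 = 4.57379 years.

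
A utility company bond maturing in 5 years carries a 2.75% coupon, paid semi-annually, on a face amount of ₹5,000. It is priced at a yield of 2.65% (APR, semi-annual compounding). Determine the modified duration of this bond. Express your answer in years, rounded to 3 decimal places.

4.645 years

Periodic yield y = 0.01325. First find Macaulay duration:
  t   CF        PV=CF/(1+0.01325)^t    t·PV
  1        68.75        67.8510        67.8510
  2        68.75        66.9637       133.9274
  3        68.75        66.0880       198.2641
  4        68.75        65.2238       260.8953
  5        68.75        64.3709       321.8545
  6        68.75        63.5291       381.1749
  7        68.75        62.6984       438.8888
  8        68.75        61.8785       495.0280
  9        68.75        61.0693       549.6240
  10    5,068.75     4,443.5978    44,435.9784
  Σ                  5,023.2707    47,283.4865
P = 5,023.2707; Macaulay duration = 47,283.4865 / 5,023.2707 = 9.41289 half-year periods = 4.70644 years.
Modified duration = D_Mac / (1 + y) = 4.70644 / 1.01325 = 4.64490 years.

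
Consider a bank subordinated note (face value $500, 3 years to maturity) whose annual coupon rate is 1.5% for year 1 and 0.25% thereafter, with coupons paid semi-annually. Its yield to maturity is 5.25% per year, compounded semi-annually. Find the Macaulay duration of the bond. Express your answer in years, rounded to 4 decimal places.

2.9589 years

Periodic yield y = 0.02625. Discount each cash flow and weight by its period:
  t   CF        PV=CF/(1+0.02625)^t    t·PV
  1        3.750         3.6541         3.6541
  2        3.750         3.5606         7.1212
  3        0.625         0.5783         1.7348
  4        0.625         0.5635         2.2539
  5        0.625         0.5491         2.7453
  6      500.625       428.5421     2,571.2527
  Σ                    437.4476     2,588.7619
Price P = Σ PV = 437.4476.
Macaulay duration = Σ(t·PV) / P = 2,588.7619 / 437.4476 = 5.91788 half-year periods.
In years: 5.91788 / 2 = 2.95894 years.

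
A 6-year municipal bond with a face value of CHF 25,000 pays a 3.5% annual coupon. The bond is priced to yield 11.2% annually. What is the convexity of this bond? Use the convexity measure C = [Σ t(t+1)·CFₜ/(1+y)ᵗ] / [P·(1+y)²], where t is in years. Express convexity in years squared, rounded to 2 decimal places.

29.43

With y = 0.112:
  t   CF        PV=CF/(1+0.112)^t    t·PV        t(t+1)·PV
  1       875.00       786.8705       786.8705       1,573.7410
  2       875.00       707.6174     1,415.2347       4,245.7042
  3       875.00       636.3465     1,909.0396       7,636.1586
  4       875.00       572.2541     2,289.0164      11,445.0818
  5       875.00       514.6170     2,573.0849      15,438.5096
  6    25,875.00    13,685.2153    82,111.2919     574,779.0436
  Σ                 16,902.9208    91,084.5381     615,118.2386
P = 16,902.9208.
Convexity = Σ t(t+1)·PV / [P·(1+y)²] = 615,118.2386 / (16,902.9208 × 1.236544) = 29.42980.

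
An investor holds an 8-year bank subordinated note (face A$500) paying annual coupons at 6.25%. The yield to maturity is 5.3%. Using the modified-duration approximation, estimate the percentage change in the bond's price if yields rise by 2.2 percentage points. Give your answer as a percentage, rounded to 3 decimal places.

-13.750%

Periodic yield y = 0.053. Modified duration first:
  t   CF        PV=CF/(1+0.053)^t    t·PV
  1        31.25        29.6771        29.6771
  2        31.25        28.1834        56.3668
  3        31.25        26.7649        80.2946
  4        31.25        25.4177       101.6709
  5        31.25        24.1384       120.6919
  6        31.25        22.9234       137.5406
  7        31.25        21.7696       152.3875
  8       531.25       351.4568     2,811.6545
  Σ                    530.3314     3,490.2840
P = 530.3314; D_Mac = 6.58133 yrs; D_mod = 6.58133/(1+0.053) = 6.25007 yrs.
ΔP/P ≈ -D_mod · Δy = -6.25007 × (+0.022) = -0.137502 = -13.7502%.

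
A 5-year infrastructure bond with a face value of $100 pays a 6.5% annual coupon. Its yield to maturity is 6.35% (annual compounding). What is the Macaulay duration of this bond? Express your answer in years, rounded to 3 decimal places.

Periodic yield y = 0.0635. Discount each cash flow and weight by its year:
  t   CF        PV=CF/(1+0.0635)^t    t·PV
  1         6.50         6.1119         6.1119
  2         6.50         5.7470        11.4939
  3         6.50         5.4038        16.2115
  4         6.50         5.0812        20.3247
  5       106.50        78.2820       391.4102
  Σ                    100.6259       445.5521
Price P = Σ PV = 100.6259.
Macaulay duration = Σ(t·PV) / P = 445.5521 / 100.6259 = 4.42781 years.

4.428 years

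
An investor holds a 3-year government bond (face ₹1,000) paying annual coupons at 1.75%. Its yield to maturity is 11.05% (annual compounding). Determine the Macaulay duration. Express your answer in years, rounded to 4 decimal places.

Periodic yield y = 0.1105. Discount each cash flow and weight by its year:
  t   CF        PV=CF/(1+0.1105)^t    t·PV
  1        17.50        15.7587        15.7587
  2        17.50        14.1906        28.3812
  3     1,017.50       742.9827     2,228.9482
  Σ                    772.9320     2,273.0881
Price P = Σ PV = 772.9320.
Macaulay duration = Σ(t·PV) / P = 2,273.0881 / 772.9320 = 2.94086 years.

2.9409 years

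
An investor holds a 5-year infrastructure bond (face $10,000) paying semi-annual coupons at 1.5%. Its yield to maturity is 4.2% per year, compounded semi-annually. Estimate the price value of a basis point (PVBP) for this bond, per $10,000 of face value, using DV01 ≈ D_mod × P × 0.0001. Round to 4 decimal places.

$4.1531

Periodic yield y = 0.021.
  t   CF        PV=CF/(1+0.021)^t    t·PV
  1        75.00        73.4574        73.4574
  2        75.00        71.9465       143.8930
  3        75.00        70.4667       211.4002
  4        75.00        69.0174       276.0694
  5        75.00        67.5978       337.9890
  6        75.00        66.2074       397.2447
  7        75.00        64.8457       453.9198
  8        75.00        63.5119       508.0955
  9        75.00        62.2056       559.8505
  10   10,075.00     8,184.4148    81,844.1484
  Σ                  8,793.6713    84,806.0678
P = 8,793.6713; D_Mac = 9.64399 half-year periods = 4.82199 yrs; D_mod = 4.72282 yrs.
DV01 ≈ 4.72282 × 8,793.6713 × 0.0001 = 4.153089.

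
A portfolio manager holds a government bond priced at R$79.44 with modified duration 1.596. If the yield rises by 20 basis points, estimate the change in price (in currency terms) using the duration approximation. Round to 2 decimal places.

-R$0.25

Duration approximation: ΔP/P ≈ -D_mod · Δy = -1.596 × (+0.002) = -0.003192.
ΔP ≈ 79.44 × (-0.003192) = -0.25357248.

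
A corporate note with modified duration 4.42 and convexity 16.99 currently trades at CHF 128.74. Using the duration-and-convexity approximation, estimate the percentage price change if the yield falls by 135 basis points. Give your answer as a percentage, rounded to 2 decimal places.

+6.12%

Duration effect: -D_mod·Δy = -4.42 × (-0.0135) = +0.059670
Convexity effect: ½·C·(Δy)² = 0.5 × 16.99 × (-0.0135)² = +0.00154821375
ΔP/P ≈ +0.059670 + 0.00154821375 = +0.06121821375
= +6.121821375%.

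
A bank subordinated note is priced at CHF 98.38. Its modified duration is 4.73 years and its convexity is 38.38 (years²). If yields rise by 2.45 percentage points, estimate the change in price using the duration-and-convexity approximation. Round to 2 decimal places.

-CHF 10.27

Duration effect: -D_mod·Δy = -4.73 × (+0.0245) = -0.115885
Convexity effect: ½·C·(Δy)² = 0.5 × 38.38 × (0.0245)² = +0.0115187975
ΔP/P ≈ -0.115885 + 0.0115187975 = -0.1043662025
ΔP ≈ 98.38 × (-0.1043662025) = -10.26754700195.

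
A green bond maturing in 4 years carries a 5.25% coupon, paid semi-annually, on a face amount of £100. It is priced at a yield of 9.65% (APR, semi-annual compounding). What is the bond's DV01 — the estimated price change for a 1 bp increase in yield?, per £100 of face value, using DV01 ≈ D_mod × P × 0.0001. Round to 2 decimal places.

Periodic yield y = 0.04825.
  t   CF        PV=CF/(1+0.04825)^t    t·PV
  1        2.625         2.5042         2.5042
  2        2.625         2.3889         4.7778
  3        2.625         2.2789         6.8368
  4        2.625         2.1741         8.6962
  5        2.625         2.0740        10.3699
  6        2.625         1.9785        11.8711
  7        2.625         1.8874        13.2121
  8      102.625        70.3938       563.1501
  Σ                     85.6798       621.4183
P = 85.6798; D_Mac = 7.25280 half-year periods = 3.62640 yrs; D_mod = 3.45948 yrs.
DV01 ≈ 3.45948 × 85.6798 × 0.0001 = 0.029641.

£0.03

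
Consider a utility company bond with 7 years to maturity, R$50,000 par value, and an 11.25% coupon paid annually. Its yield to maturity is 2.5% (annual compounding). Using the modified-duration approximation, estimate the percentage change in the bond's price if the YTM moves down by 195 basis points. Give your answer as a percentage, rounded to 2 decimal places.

+10.61%

Periodic yield y = 0.025. Modified duration first:
  t   CF        PV=CF/(1+0.025)^t    t·PV
  1     5,625.00     5,487.8049     5,487.8049
  2     5,625.00     5,353.9560    10,707.9120
  3     5,625.00     5,223.3717    15,670.1151
  4     5,625.00     5,095.9724    20,383.8895
  5     5,625.00     4,971.6804    24,858.4018
  6     5,625.00     4,850.4199    29,102.5192
  7    55,625.00    46,795.3787   327,567.6509
  Σ                 77,778.5839   433,778.2934
P = 77,778.5839; D_Mac = 5.57709 yrs; D_mod = 5.57709/(1+0.025) = 5.44107 yrs.
ΔP/P ≈ -D_mod · Δy = -5.44107 × (-0.0195) = +0.106101 = +10.6101%.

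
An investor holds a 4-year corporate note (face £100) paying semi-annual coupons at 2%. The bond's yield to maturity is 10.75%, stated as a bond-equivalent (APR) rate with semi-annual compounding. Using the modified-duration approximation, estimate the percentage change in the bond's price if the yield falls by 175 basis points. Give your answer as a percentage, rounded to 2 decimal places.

Periodic yield y = 0.05375. Modified duration first:
  t   CF        PV=CF/(1+0.05375)^t    t·PV
  1         1.00         0.9490         0.9490
  2         1.00         0.9006         1.8012
  3         1.00         0.8546         2.5639
  4         1.00         0.8111         3.2442
  5         1.00         0.7697         3.8484
  6         1.00         0.7304         4.3825
  7         1.00         0.6932         4.8522
  8       101.00        66.4386       531.5090
  Σ                     72.1472       553.1505
P = 72.1472; D_Mac = 7.66697 half-year periods = 3.83349 yrs; D_mod = 3.83349/(1+0.05375) = 3.63795 yrs.
ΔP/P ≈ -D_mod · Δy = -3.63795 × (-0.0175) = +0.063664 = +6.3664%.

+6.37%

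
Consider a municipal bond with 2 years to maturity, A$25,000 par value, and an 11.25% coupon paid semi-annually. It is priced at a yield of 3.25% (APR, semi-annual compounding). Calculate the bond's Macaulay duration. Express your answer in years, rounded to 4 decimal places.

1.8576 years

Periodic yield y = 0.01625. Discount each cash flow and weight by its period:
  t   CF        PV=CF/(1+0.01625)^t    t·PV
  1     1,406.25     1,383.7638     1,383.7638
  2     1,406.25     1,361.6372     2,723.2745
  3     1,406.25     1,339.8644     4,019.5933
  4    26,406.25    24,757.3694    99,029.4775
  Σ                 28,842.6349   107,156.1091
Price P = Σ PV = 28,842.6349.
Macaulay duration = Σ(t·PV) / P = 107,156.1091 / 28,842.6349 = 3.71520 half-year periods.
In years: 3.71520 / 2 = 1.85760 years.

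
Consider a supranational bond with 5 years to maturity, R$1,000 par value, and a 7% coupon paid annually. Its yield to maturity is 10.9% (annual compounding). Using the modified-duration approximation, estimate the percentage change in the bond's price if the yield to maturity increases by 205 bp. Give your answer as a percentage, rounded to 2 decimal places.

Periodic yield y = 0.109. Modified duration first:
  t   CF        PV=CF/(1+0.109)^t    t·PV
  1        70.00        63.1199        63.1199
  2        70.00        56.9161       113.8322
  3        70.00        51.3220       153.9659
  4        70.00        46.2777       185.1108
  5     1,070.00       637.8610     3,189.3050
  Σ                    855.4967     3,705.3338
P = 855.4967; D_Mac = 4.33121 yrs; D_mod = 4.33121/(1+0.109) = 3.90551 yrs.
ΔP/P ≈ -D_mod · Δy = -3.90551 × (+0.0205) = -0.080063 = -8.0063%.

-8.01%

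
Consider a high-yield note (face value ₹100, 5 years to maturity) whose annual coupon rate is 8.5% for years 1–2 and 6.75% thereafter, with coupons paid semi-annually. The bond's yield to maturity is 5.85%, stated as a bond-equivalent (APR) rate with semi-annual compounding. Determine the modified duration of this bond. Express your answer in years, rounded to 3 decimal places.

Periodic yield y = 0.02925. First find Macaulay duration:
  t   CF        PV=CF/(1+0.02925)^t    t·PV
  1        4.250         4.1292         4.1292
  2        4.250         4.0119         8.0237
  3        4.250         3.8979        11.6936
  4        4.250         3.7871        15.1484
  5        3.375         2.9219        14.6096
  6        3.375         2.8389        17.0333
  7        3.375         2.7582        19.3075
  8        3.375         2.6798        21.4386
  9        3.375         2.6037        23.4330
  10     103.375        77.4831       774.8306
  Σ                    107.1116       909.6476
P = 107.1116; Macaulay duration = 909.6476 / 107.1116 = 8.49252 half-year periods = 4.24626 years.
Modified duration = D_Mac / (1 + y) = 4.24626 / 1.02925 = 4.12559 years.

4.126 years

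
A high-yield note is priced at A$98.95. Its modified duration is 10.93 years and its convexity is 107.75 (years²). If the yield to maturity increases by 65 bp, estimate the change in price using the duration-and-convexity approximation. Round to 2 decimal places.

Duration effect: -D_mod·Δy = -10.93 × (+0.0065) = -0.071045
Convexity effect: ½·C·(Δy)² = 0.5 × 107.75 × (0.0065)² = +0.00227621875
ΔP/P ≈ -0.071045 + 0.00227621875 = -0.06876878125
ΔP ≈ 98.95 × (-0.06876878125) = -6.8046709046875.

-A$6.80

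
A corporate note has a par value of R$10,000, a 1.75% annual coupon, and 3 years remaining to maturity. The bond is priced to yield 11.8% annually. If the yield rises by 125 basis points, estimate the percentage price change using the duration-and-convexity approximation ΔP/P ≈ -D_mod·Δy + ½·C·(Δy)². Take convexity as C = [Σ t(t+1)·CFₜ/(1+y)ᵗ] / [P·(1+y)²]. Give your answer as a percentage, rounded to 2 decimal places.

-3.21%

With y = 0.118:
  t   CF        PV=CF/(1+0.118)^t    t·PV        t(t+1)·PV
  1       175.00       156.5295       156.5295         313.0590
  2       175.00       140.0085       280.0170         840.0511
  3    10,175.00     7,281.3014    21,843.9041      87,375.6166
  Σ                  7,577.8394    22,280.4507      88,528.7267
P = 7,577.8394; D_Mac = 2.94021 yrs; D_mod = 2.62989 yrs; C = 9.34663.
Duration effect: -2.62989 × (+0.0125) = -0.032874
Convexity effect: 0.5 × 9.34663 × (0.0125)² = +0.0007302
ΔP/P ≈ -0.032874 + 0.0007302 = -0.032143 = -3.2143%.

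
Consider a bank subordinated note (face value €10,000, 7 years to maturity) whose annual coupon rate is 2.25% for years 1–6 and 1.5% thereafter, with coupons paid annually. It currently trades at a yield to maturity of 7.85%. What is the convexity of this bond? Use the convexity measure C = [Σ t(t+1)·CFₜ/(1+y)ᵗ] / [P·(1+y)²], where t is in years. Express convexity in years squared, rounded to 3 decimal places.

43.148

With y = 0.0785:
  t   CF        PV=CF/(1+0.0785)^t    t·PV        t(t+1)·PV
  1       225.00       208.6231       208.6231         417.2462
  2       225.00       193.4382       386.8764       1,160.6291
  3       225.00       179.3585       538.0756       2,152.3025
  4       225.00       166.3037       665.2148       3,326.0741
  5       225.00       154.1991       770.9954       4,625.9723
  6       225.00       142.9755       857.8530       6,004.9710
  7    10,150.00     5,980.3279    41,862.2952     334,898.3618
  Σ                  7,025.2260    45,289.9335     352,585.5570
P = 7,025.2260.
Convexity = Σ t(t+1)·PV / [P·(1+y)²] = 352,585.5570 / (7,025.2260 × 1.163162) = 43.14832.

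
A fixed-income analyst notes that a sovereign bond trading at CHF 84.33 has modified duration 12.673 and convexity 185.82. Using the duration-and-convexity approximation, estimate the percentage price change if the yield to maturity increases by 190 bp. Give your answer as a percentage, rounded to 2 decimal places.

-20.72%

Duration effect: -D_mod·Δy = -12.673 × (+0.019) = -0.240787
Convexity effect: ½·C·(Δy)² = 0.5 × 185.82 × (0.019)² = +0.03354051
ΔP/P ≈ -0.240787 + 0.03354051 = -0.20724649
= -20.724649%.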